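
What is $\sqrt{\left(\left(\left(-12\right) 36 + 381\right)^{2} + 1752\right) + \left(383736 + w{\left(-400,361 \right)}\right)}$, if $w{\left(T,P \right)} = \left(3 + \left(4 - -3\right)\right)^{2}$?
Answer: $\sqrt{388189} \approx 623.05$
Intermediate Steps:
$w{\left(T,P \right)} = 100$ ($w{\left(T,P \right)} = \left(3 + \left(4 + 3\right)\right)^{2} = \left(3 + 7\right)^{2} = 10^{2} = 100$)
$\sqrt{\left(\left(\left(-12\right) 36 + 381\right)^{2} + 1752\right) + \left(383736 + w{\left(-400,361 \right)}\right)} = \sqrt{\left(\left(\left(-12\right) 36 + 381\right)^{2} + 1752\right) + \left(383736 + 100\right)} = \sqrt{\left(\left(-432 + 381\right)^{2} + 1752\right) + 383836} = \sqrt{\left(\left(-51\right)^{2} + 1752\right) + 383836} = \sqrt{\left(2601 + 1752\right) + 383836} = \sqrt{4353 + 383836} = \sqrt{388189}$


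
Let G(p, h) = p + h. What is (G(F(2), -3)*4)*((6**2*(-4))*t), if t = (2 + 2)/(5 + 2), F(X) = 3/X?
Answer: 3456/7 ≈ 493.71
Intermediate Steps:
t = 4/7 ≈ 0.57143
G(p, h) = h + p
(G(F(2), -3)*4)*((6**2*(-4))*t) = ((-3 + 3/2)*4)*((6**2*(-4))*(4/7)) = ((-3 + 3*(1/2))*4)*((36*(-4))*(4/7)) = ((-3 + 3/2)*4)*(-144*4/7) = -3/2*4*(-576/7) = -6*(-576/7) = 3456/7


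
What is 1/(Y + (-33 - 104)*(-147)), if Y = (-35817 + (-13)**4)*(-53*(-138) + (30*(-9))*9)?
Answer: -1/35418165 ≈ -2.8234e-8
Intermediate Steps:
Y = -35438304 (Y = (-35817 + 28561)*(7314 - 270*9) = -7256*(7314 - 2430) = -7256*4884 = -35438304)
1/(Y + (-33 - 104)*(-147)) = 1/(-35438304 + (-33 - 104)*(-147)) = 1/(-35438304 - 137*(-147)) = 1/(-35438304 + 20139) = 1/(-35418165) = -1/35418165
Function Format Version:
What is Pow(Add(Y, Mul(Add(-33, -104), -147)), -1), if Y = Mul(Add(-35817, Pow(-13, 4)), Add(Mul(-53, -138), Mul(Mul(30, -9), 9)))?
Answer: Rational(-1, 35418165) ≈ -2.8234e-8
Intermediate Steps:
Y = -35438304 (Y = Mul(Add(-35817, 28561), Add(7314, Mul(-270, 9))) = Mul(-7256, Add(7314, -2430)) = Mul(-7256, 4884) = -35438304)
Pow(Add(Y, Mul(Add(-33, -104), -147)), -1) = Pow(Add(-35438304, Mul(Add(-33, -104), -147)), -1) = Pow(Add(-35438304, Mul(-137, -147)), -1) = Pow(Add(-35438304, 20139), -1) = Pow(-35418165, -1) = Rational(-1, 35418165)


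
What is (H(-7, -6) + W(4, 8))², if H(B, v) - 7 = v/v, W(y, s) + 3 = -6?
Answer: 1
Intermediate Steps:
W(y, s) = -9 (W(y, s) = -3 - 6 = -9)
H(B, v) = 8 (H(B, v) = 7 + v/v = 7 + 1 = 8)
(H(-7, -6) + W(4, 8))² = (8 - 9)² = (-1)² = 1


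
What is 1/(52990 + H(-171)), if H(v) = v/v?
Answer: 1/52991 ≈ 1.8871e-5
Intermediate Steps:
H(v) = 1
1/(52990 + H(-171)) = 1/(52990 + 1) = 1/52991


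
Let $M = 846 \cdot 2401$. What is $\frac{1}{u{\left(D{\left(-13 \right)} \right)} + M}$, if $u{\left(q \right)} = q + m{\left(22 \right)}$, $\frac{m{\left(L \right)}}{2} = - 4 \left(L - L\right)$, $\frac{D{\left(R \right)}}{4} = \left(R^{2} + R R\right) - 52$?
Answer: $\frac{1}{2032390} \approx 4.9203 \cdot 10^{-7}$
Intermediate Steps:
$D{\left(R \right)} = -208 + 8 R^{2}$ ($D{\left(R \right)} = 4 \left(\left(R^{2} + R R\right) - 52\right) = 4 \left(\left(R^{2} + R^{2}\right) - 52\right) = 4 \left(2 R^{2} - 52\right) = 4 \left(-52 + 2 R^{2}\right) = -208 + 8 R^{2}$)
$m{\left(L \right)} = 0$ ($m{\left(L \right)} = 2 \left(- 4 \left(L - L\right)\right) = 2 \left(\left(-4\right) 0\right) = 2 \cdot 0 = 0$)
$u{\left(q \right)} = q$ ($u{\left(q \right)} = q + 0 = q$)
$M = 2031246$
$\frac{1}{u{\left(D{\left(-13 \right)} \right)} + M} = \frac{1}{\left(-208 + 8 \left(-13\right)^{2}\right) + 2031246} = \frac{1}{\left(-208 + 8 \cdot 169\right) + 2031246} = \frac{1}{\left(-208 + 1352\right) + 2031246} = \frac{1}{1144 + 2031246} = \frac{1}{2032390}$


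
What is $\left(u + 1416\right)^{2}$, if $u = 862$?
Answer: $5189284$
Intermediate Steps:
$\left(u + 1416\right)^{2} = \left(862 + 1416\right)^{2} = 2278^{2} = 5189284$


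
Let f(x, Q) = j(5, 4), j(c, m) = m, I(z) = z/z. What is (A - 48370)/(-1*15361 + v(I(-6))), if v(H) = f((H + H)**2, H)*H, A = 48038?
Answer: 332/15357 ≈ 0.021619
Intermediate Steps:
I(z) = 1
f(x, Q) = 4
v(H) = 4*H
(A - 48370)/(-1*15361 + v(I(-6))) = (48038 - 48370)/(-1*15361 + 4*1) = -332/(-15361 + 4) = -332/(-15357) = -332*(-1/15357) = 332/15357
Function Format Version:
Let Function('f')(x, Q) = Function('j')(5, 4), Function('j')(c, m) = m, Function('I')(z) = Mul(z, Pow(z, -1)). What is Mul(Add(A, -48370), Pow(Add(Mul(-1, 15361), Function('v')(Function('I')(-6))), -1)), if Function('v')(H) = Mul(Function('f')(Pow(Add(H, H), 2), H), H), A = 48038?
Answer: Rational(332, 15357) ≈ 0.021619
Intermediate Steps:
Function('I')(z) = 1
Function('f')(x, Q) = 4
Function('v')(H) = Mul(4, H)
Mul(Add(A, -48370), Pow(Add(Mul(-1, 15361), Function('v')(Function('I')(-6))), -1)) = Mul(Add(48038, -48370), Pow(Add(Mul(-1, 15361), Mul(4, 1)), -1)) = Mul(-332, Pow(Add(-15361, 4), -1)) = Mul(-332, Pow(-15357, -1)) = Mul(-332, Rational(-1, 15357)) = Rational(332, 15357)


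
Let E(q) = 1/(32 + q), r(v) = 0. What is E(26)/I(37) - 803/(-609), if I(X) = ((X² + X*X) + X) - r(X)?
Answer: 1485557/1126650 ≈ 1.3186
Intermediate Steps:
I(X) = X + 2*X² (I(X) = ((X² + X*X) + X) - 1*0 = ((X² + X²) + X) + 0 = (2*X² + X) + 0 = (X + 2*X²) + 0 = X + 2*X²)
E(26)/I(37) - 803/(-609) = 1/((32 + 26)*((37*(1 + 2*37)))) - 803/(-609) = 1/(58*((37*(1 + 74)))) - 803*(-1/609) = 1/(58*((37*75))) + 803/609 = (1/58)/2775 + 803/609 = (1/58)*(1/2775) + 803/609 = 1/160950 + 803/609 = 1485557/1126650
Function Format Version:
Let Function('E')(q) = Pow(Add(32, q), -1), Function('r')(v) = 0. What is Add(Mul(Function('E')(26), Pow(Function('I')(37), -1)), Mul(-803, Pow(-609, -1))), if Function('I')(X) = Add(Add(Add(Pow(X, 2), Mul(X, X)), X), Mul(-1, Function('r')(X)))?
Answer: Rational(1485557, 1126650) ≈ 1.3186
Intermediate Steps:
Function('I')(X) = Add(X, Mul(2, Pow(X, 2))) (Function('I')(X) = Add(Add(Add(Pow(X, 2), Mul(X, X)), X), Mul(-1, 0)) = Add(Add(Add(Pow(X, 2), Pow(X, 2)), X), 0) = Add(Add(Mul(2, Pow(X, 2)), X), 0) = Add(Add(X, Mul(2, Pow(X, 2))), 0) = Add(X, Mul(2, Pow(X, 2))))
Add(Mul(Function('E')(26), Pow(Function('I')(37), -1)), Mul(-803, Pow(-609, -1))) = Add(Mul(Pow(Add(32, 26), -1), Pow(Mul(37, Add(1, Mul(2, 37))), -1)), Mul(-803, Pow(-609, -1))) = Add(Mul(Pow(58, -1), Pow(Mul(37, Add(1, 74)), -1)), Mul(-803, Rational(-1, 609))) = Add(Mul(Rational(1, 58), Pow(Mul(37, 75), -1)), Rational(803, 609)) = Add(Mul(Rational(1, 58), Pow(2775, -1)), Rational(803, 609)) = Add(Mul(Rational(1, 58), Rational(1, 2775)), Rational(803, 609)) = Add(Rational(1, 160950), Rational(803, 609)) = Rational(1485557, 1126650)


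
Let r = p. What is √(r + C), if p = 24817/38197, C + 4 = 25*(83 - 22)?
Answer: √2220103375438/38197 ≈ 39.008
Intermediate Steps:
C = 1521 (C = -4 + 25*(83 - 22) = -4 + 25*61 = -4 + 1525 = 1521)
p = 24817/38197 (p = 24817*(1/38197) = 24817/38197 ≈ 0.64971)
r = 24817/38197 ≈ 0.64971
√(r + C) = √(24817/38197 + 1521) = √(58122454/38197) = √2220103375438/38197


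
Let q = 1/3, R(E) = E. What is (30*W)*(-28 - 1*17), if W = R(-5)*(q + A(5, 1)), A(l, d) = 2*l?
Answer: 69750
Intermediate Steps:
q = 1/3 (q = 1*(1/3) = 1/3 ≈ 0.33333)
W = -155/3 (W = -5*(1/3 + 2*5) = -5*(1/3 + 10) = -5*31/3 = -155/3 ≈ -51.667)
(30*W)*(-28 - 1*17) = (30*(-155/3))*(-28 - 1*17) = -1550*(-28 - 17) = -1550*(-45) = 69750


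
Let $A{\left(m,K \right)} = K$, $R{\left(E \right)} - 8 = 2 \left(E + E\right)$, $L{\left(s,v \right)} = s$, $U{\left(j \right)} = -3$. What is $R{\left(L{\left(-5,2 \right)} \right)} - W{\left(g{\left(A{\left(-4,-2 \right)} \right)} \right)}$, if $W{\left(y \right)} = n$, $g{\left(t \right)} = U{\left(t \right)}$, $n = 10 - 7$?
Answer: $-15$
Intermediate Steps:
$n = 3$ ($n = 10 - 7 = 3$)
$R{\left(E \right)} = 8 + 4 E$ ($R{\left(E \right)} = 8 + 2 \left(E + E\right) = 8 + 2 \cdot 2 E = 8 + 4 E$)
$g{\left(t \right)} = -3$
$W{\left(y \right)} = 3$
$R{\left(L{\left(-5,2 \right)} \right)} - W{\left(g{\left(A{\left(-4,-2 \right)} \right)} \right)} = \left(8 + 4 \left(-5\right)\right) - 3 = \left(8 - 20\right) - 3 = -12 - 3 = -15$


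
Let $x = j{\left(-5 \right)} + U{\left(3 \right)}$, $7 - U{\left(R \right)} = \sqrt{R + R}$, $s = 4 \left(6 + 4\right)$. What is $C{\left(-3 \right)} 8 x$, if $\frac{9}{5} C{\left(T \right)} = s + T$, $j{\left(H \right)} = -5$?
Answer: $\frac{2960}{9} - \frac{1480 \sqrt{6}}{9} \approx -73.916$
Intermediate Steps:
$s = 40$ ($s = 4 \cdot 10 = 40$)
$C{\left(T \right)} = \frac{200}{9} + \frac{5 T}{9}$ ($C{\left(T \right)} = \frac{5 \left(40 + T\right)}{9} = \frac{200}{9} + \frac{5 T}{9}$)
$U{\left(R \right)} = 7 - \sqrt{2} \sqrt{R}$ ($U{\left(R \right)} = 7 - \sqrt{R + R} = 7 - \sqrt{2 R} = 7 - \sqrt{2} \sqrt{R}$)
$x = 2 - \sqrt{6}$ ($x = -5 + \left(7 - \sqrt{2} \sqrt{3}\right) = -5 + \left(7 - \sqrt{6}\right) = 2 - \sqrt{6} \approx -0.44949$)
$C{\left(-3 \right)} 8 x = \left(\frac{200}{9} + \frac{5}{9} \left(-3\right)\right) 8 \left(2 - \sqrt{6}\right) = \left(\frac{200}{9} - \frac{5}{3}\right) 8 \left(2 - \sqrt{6}\right) = \frac{185}{9} \cdot 8 \left(2 - \sqrt{6}\right) = \frac{1480 \left(2 - \sqrt{6}\right)}{9} = \frac{2960}{9} - \frac{1480 \sqrt{6}}{9}$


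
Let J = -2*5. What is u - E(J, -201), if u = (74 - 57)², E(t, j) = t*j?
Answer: -1721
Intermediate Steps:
J = -10
E(t, j) = j*t
u = 289 (u = 17² = 289)
u - E(J, -201) = 289 - (-201)*(-10) = 289 - 1*2010 = 289 - 2010 = -1721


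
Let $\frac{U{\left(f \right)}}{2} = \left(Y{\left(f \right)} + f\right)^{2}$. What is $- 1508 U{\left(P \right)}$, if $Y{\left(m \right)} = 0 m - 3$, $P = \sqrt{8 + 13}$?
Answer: $-90480 + 18096 \sqrt{21} \approx -7553.7$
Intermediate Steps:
$P = \sqrt{21} \approx 4.5826$
$Y{\left(m \right)} = -3$ ($Y{\left(m \right)} = 0 - 3 = -3$)
$U{\left(f \right)} = 2 \left(-3 + f\right)^{2}$
$- 1508 U{\left(P \right)} = - 1508 \cdot 2 \left(-3 + \sqrt{21}\right)^{2} = - 3016 \left(-3 + \sqrt{21}\right)^{2}$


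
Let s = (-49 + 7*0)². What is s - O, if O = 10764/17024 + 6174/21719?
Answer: 221854267291/92436064 ≈ 2400.1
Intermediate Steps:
s = 2401 (s = (-49 + 0)² = (-49)² = 2401)
O = 84722373/92436064 (O = 10764*(1/17024) + 6174*(1/21719) = 2691/4256 + 6174/21719 = 84722373/92436064 ≈ 0.91655)
s - O = 2401 - 1*84722373/92436064 = 2401 - 84722373/92436064 = 221854267291/92436064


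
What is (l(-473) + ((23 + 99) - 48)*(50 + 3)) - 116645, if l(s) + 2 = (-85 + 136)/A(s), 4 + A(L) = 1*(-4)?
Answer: -901851/8 ≈ -1.1273e+5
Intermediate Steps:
A(L) = -8 (A(L) = -4 + 1*(-4) = -4 - 4 = -8)
l(s) = -67/8 (l(s) = -2 + (-85 + 136)/(-8) = -2 + 51*(-1/8) = -2 - 51/8 = -67/8)
(l(-473) + ((23 + 99) - 48)*(50 + 3)) - 116645 = (-67/8 + ((23 + 99) - 48)*(50 + 3)) - 116645 = (-67/8 + (122 - 48)*53) - 116645 = (-67/8 + 74*53) - 116645 = (-67/8 + 3922) - 116645 = 31309/8 - 116645 = -901851/8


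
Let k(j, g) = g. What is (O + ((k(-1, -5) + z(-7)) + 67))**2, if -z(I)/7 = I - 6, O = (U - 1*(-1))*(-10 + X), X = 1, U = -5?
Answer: 35721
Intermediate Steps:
O = 36 (O = (-5 - 1*(-1))*(-10 + 1) = (-5 + 1)*(-9) = -4*(-9) = 36)
z(I) = 42 - 7*I (z(I) = -7*(I - 6) = -7*(-6 + I) = 42 - 7*I)
(O + ((k(-1, -5) + z(-7)) + 67))**2 = (36 + ((-5 + (42 - 7*(-7))) + 67))**2 = (36 + ((-5 + (42 + 49)) + 67))**2 = (36 + ((-5 + 91) + 67))**2 = (36 + (86 + 67))**2 = (36 + 153)**2 = 189**2 = 35721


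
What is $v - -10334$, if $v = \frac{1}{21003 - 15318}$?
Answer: $\frac{58748791}{5685} \approx 10334.0$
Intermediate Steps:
$v = \frac{1}{5685} \approx 0.0001759$
$v - -10334 = \frac{1}{5685} - -10334 = \frac{1}{5685} + 10334 = \frac{58748791}{5685}$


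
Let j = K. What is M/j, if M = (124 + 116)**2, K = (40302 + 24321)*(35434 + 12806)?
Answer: 80/4329741 ≈ 1.8477e-5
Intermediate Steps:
K = 3117413520 (K = 64623*48240 = 3117413520)
M = 57600 (M = 240**2 = 57600)
j = 3117413520
M/j = 57600/3117413520 = 57600*(1/3117413520) = 80/4329741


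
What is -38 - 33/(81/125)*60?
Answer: -27842/9 ≈ -3093.6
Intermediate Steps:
-38 - 33/(81/125)*60 = -38 - 33/(81*(1/125))*60 = -38 - 33/81/125*60 = -38 - 33*125/81*60 = -38 - 1375/27*60 = -38 - 27500/9 = -27842/9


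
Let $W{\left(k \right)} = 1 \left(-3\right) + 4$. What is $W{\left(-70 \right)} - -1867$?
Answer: $1868$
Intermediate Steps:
$W{\left(k \right)} = 1$ ($W{\left(k \right)} = -3 + 4 = 1$)
$W{\left(-70 \right)} - -1867 = 1 - -1867 = 1 + 1867 = 1868$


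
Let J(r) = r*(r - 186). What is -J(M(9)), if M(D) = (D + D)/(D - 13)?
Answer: -3429/4 ≈ -857.25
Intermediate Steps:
M(D) = 2*D/(-13 + D) (M(D) = (2*D)/(-13 + D) = 2*D/(-13 + D))
J(r) = r*(-186 + r)
-J(M(9)) = -2*9/(-13 + 9)*(-186 + 2*9/(-13 + 9)) = -2*9/(-4)*(-186 + 2*9/(-4)) = -2*9*(-¼)*(-186 + 2*9*(-¼)) = -(-9)*(-186 - 9/2)/2 = -(-9)*(-381)/(2*2) = -1*3429/4 = -3429/4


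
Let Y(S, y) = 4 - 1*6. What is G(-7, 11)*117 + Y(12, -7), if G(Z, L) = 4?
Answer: 466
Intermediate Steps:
Y(S, y) = -2 (Y(S, y) = 4 - 6 = -2)
G(-7, 11)*117 + Y(12, -7) = 4*117 - 2 = 468 - 2 = 466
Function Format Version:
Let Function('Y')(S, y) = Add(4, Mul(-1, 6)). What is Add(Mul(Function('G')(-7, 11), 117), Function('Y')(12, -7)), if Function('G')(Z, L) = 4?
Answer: 466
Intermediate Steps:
Function('Y')(S, y) = -2 (Function('Y')(S, y) = Add(4, -6) = -2)
Add(Mul(Function('G')(-7, 11), 117), Function('Y')(12, -7)) = Add(Mul(4, 117), -2) = Add(468, -2) = 466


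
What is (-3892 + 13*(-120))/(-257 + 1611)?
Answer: -2726/677 ≈ -4.0266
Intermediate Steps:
(-3892 + 13*(-120))/(-257 + 1611) = (-3892 - 1560)/1354 = -5452*1/1354 = -2726/677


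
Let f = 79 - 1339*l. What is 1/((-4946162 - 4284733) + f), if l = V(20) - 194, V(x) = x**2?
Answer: -1/9506650 ≈ -1.0519e-7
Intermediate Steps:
l = 206 (l = 20**2 - 194 = 400 - 194 = 206)
f = -275755 (f = 79 - 1339*206 = 79 - 275834 = -275755)
1/((-4946162 - 4284733) + f) = 1/((-4946162 - 4284733) - 275755) = 1/(-9230895 - 275755) = 1/(-9506650) = -1/9506650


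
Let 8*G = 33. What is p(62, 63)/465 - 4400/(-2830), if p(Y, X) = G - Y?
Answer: 1505771/1052760 ≈ 1.4303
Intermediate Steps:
G = 33/8 (G = (1/8)*33 = 33/8 ≈ 4.1250)
p(Y, X) = 33/8 - Y
p(62, 63)/465 - 4400/(-2830) = (33/8 - 1*62)/465 - 4400/(-2830) = (33/8 - 62)*(1/465) - 4400*(-1/2830) = -463/8*1/465 + 440/283 = -463/3720 + 440/283 = 1505771/1052760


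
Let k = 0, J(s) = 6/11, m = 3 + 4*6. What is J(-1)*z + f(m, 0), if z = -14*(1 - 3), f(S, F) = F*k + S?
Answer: 465/11 ≈ 42.273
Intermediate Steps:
m = 27 (m = 3 + 24 = 27)
J(s) = 6/11 (J(s) = 6*(1/11) = 6/11)
f(S, F) = S (f(S, F) = F*0 + S = 0 + S = S)
z = 28 (z = -14*(-2) = 28)
J(-1)*z + f(m, 0) = (6/11)*28 + 27 = 168/11 + 27 = 465/11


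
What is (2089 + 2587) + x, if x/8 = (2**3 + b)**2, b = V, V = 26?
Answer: 13924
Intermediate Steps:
b = 26
x = 9248 (x = 8*(2**3 + 26)**2 = 8*(8 + 26)**2 = 8*34**2 = 8*1156 = 9248)
(2089 + 2587) + x = (2089 + 2587) + 9248 = 4676 + 9248 = 13924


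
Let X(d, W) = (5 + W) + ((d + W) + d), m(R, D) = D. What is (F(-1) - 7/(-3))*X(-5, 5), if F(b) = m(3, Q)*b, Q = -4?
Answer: 95/3 ≈ 31.667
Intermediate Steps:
X(d, W) = 5 + 2*W + 2*d (X(d, W) = (5 + W) + ((W + d) + d) = (5 + W) + (W + 2*d) = 5 + 2*W + 2*d)
F(b) = -4*b
(F(-1) - 7/(-3))*X(-5, 5) = (-4*(-1) - 7/(-3))*(5 + 2*5 + 2*(-5)) = (4 - 7*(-⅓))*(5 + 10 - 10) = (4 + 7/3)*5 = (19/3)*5 = 95/3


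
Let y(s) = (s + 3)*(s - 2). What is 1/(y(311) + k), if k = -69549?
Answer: 1/27477 ≈ 3.6394e-5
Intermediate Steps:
y(s) = (-2 + s)*(3 + s) (y(s) = (3 + s)*(-2 + s) = (-2 + s)*(3 + s))
1/(y(311) + k) = 1/((-6 + 311 + 311²) - 69549) = 1/((-6 + 311 + 96721) - 69549) = 1/(97026 - 69549) = 1/27477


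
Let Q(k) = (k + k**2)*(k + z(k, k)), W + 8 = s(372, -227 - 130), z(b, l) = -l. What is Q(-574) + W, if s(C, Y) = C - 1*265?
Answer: 99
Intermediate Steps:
s(C, Y) = -265 + C (s(C, Y) = C - 265 = -265 + C)
W = 99 (W = -8 + (-265 + 372) = -8 + 107 = 99)
Q(k) = 0 (Q(k) = (k + k**2)*(k - k) = (k + k**2)*0 = 0)
Q(-574) + W = 0 + 99 = 99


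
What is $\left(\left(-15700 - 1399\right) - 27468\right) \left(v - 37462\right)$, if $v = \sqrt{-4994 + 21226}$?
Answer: $1669568954 - 89134 \sqrt{4058} \approx 1.6639 \cdot 10^{9}$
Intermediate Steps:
$v = 2 \sqrt{4058}$ ($v = \sqrt{16232} = 2 \sqrt{4058} \approx 127.4$)
$\left(\left(-15700 - 1399\right) - 27468\right) \left(v - 37462\right) = \left(\left(-15700 - 1399\right) - 27468\right) \left(2 \sqrt{4058} - 37462\right) = \left(-17099 - 27468\right) \left(-37462 + 2 \sqrt{4058}\right) = - 44567 \left(-37462 + 2 \sqrt{4058}\right) = 1669568954 - 89134 \sqrt{4058}$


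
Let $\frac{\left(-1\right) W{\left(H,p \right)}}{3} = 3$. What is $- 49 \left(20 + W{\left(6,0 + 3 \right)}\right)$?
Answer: $-539$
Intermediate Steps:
$W{\left(H,p \right)} = -9$ ($W{\left(H,p \right)} = \left(-3\right) 3 = -9$)
$- 49 \left(20 + W{\left(6,0 + 3 \right)}\right) = - 49 \left(20 - 9\right) = \left(-49\right) 11 = -539$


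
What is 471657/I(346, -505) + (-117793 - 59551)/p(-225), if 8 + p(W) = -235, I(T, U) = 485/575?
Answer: 13197657233/23571 ≈ 5.5991e+5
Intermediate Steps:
I(T, U) = 97/115 (I(T, U) = 485*(1/575) = 97/115)
p(W) = -243 (p(W) = -8 - 235 = -243)
471657/I(346, -505) + (-117793 - 59551)/p(-225) = 471657/(97/115) + (-117793 - 59551)/(-243) = 471657*(115/97) - 177344*(-1/243) = 54240555/97 + 177344/243 = 13197657233/23571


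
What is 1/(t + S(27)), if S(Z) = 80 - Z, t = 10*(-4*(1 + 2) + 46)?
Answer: 1/393 ≈ 0.0025445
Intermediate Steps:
t = 340 (t = 10*(-4*3 + 46) = 10*(-12 + 46) = 10*34 = 340)
1/(t + S(27)) = 1/(340 + (80 - 1*27)) = 1/(340 + (80 - 27)) = 1/(340 + 53) = 1/393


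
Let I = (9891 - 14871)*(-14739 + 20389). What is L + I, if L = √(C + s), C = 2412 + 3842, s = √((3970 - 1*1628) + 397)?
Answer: -28137000 + √(6254 + √2739) ≈ -2.8137e+7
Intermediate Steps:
s = √2739 (s = √((3970 - 1628) + 397) = √(2342 + 397) = √2739 ≈ 52.335)
C = 6254
L = √(6254 + √2739) ≈ 79.412
I = -28137000 (I = -4980*5650 = -28137000)
L + I = √(6254 + √2739) - 28137000 = -28137000 + √(6254 + √2739)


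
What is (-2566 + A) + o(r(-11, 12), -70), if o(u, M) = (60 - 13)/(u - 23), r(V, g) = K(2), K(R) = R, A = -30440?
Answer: -693173/21 ≈ -33008.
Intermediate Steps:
r(V, g) = 2
o(u, M) = 47/(-23 + u)
(-2566 + A) + o(r(-11, 12), -70) = (-2566 - 30440) + 47/(-23 + 2) = -33006 + 47/(-21) = -33006 + 47*(-1/21) = -33006 - 47/21 = -693173/21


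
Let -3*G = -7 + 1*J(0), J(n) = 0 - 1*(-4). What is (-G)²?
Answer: 1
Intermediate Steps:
J(n) = 4 (J(n) = 0 + 4 = 4)
G = 1 (G = -(-7 + 1*4)/3 = -(-7 + 4)/3 = -⅓*(-3) = 1)
(-G)² = (-1*1)² = (-1)² = 1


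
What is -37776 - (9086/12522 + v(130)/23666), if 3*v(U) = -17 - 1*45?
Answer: -2798742030110/74086413 ≈ -37777.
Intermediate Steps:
v(U) = -62/3 (v(U) = (-17 - 1*45)/3 = (-17 - 45)/3 = (⅓)*(-62) = -62/3)
-37776 - (9086/12522 + v(130)/23666) = -37776 - (9086/12522 - 62/3/23666) = -37776 - (9086*(1/12522) - 62/3*1/23666) = -37776 - (4543/6261 - 31/35499) = -37776 - 1*53692622/74086413 = -37776 - 53692622/74086413 = -2798742030110/74086413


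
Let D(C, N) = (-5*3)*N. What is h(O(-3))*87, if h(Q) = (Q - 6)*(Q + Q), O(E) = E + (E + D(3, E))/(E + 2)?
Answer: 399330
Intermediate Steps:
D(C, N) = -15*N
O(E) = E - 14*E/(2 + E) (O(E) = E + (E - 15*E)/(E + 2) = E + (-14*E)/(2 + E) = E - 14*E/(2 + E))
h(Q) = 2*Q*(-6 + Q) (h(Q) = (-6 + Q)*(2*Q) = 2*Q*(-6 + Q))
h(O(-3))*87 = (2*(-3*(-12 - 3)/(2 - 3))*(-6 - 3*(-12 - 3)/(2 - 3)))*87 = (2*(-3*(-15)/(-1))*(-6 - 3*(-15)/(-1)))*87 = (2*(-3*(-1)*(-15))*(-6 - 3*(-1)*(-15)))*87 = (2*(-45)*(-6 - 45))*87 = (2*(-45)*(-51))*87 = 4590*87 = 399330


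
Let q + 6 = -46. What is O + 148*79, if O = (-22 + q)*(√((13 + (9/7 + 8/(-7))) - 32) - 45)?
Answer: 15022 - 148*I*√231/7 ≈ 15022.0 - 321.34*I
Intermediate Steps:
q = -52 (q = -6 - 46 = -52)
O = 3330 - 148*I*√231/7 (O = (-22 - 52)*(√((13 + (9/7 + 8/(-7))) - 32) - 45) = -74*(√((13 + (9*(⅐) + 8*(-⅐))) - 32) - 45) = -74*(√((13 + (9/7 - 8/7)) - 32) - 45) = -74*(√((13 + ⅐) - 32) - 45) = -74*(√(92/7 - 32) - 45) = -74*(√(-132/7) - 45) = -74*(2*I*√231/7 - 45) = -74*(-45 + 2*I*√231/7) = 3330 - 148*I*√231/7 ≈ 3330.0 - 321.34*I)
O + 148*79 = (3330 - 148*I*√231/7) + 148*79 = (3330 - 148*I*√231/7) + 11692 = 15022 - 148*I*√231/7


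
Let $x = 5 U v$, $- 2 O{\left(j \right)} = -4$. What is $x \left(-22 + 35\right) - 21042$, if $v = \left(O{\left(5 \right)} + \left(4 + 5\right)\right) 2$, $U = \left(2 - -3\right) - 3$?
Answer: $-18182$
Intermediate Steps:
$O{\left(j \right)} = 2$ ($O{\left(j \right)} = \left(- \frac{1}{2}\right) \left(-4\right) = 2$)
$U = 2$ ($U = \left(2 + 3\right) - 3 = 5 - 3 = 2$)
$v = 22$ ($v = \left(2 + \left(4 + 5\right)\right) 2 = \left(2 + 9\right) 2 = 11 \cdot 2 = 22$)
$x = 220$ ($x = 5 \cdot 2 \cdot 22 = 10 \cdot 22 = 220$)
$x \left(-22 + 35\right) - 21042 = 220 \left(-22 + 35\right) - 21042 = 220 \cdot 13 - 21042 = 2860 - 21042 = -18182$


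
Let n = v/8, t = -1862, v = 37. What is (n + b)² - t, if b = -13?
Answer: 123657/64 ≈ 1932.1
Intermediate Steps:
n = 37/8 ≈ 4.6250
(n + b)² - t = (37/8 - 13)² - 1*(-1862) = (-67/8)² + 1862 = 4489/64 + 1862 = 123657/64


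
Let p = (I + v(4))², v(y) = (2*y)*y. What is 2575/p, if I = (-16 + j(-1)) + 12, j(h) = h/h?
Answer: 2575/841 ≈ 3.0618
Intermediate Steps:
j(h) = 1
v(y) = 2*y²
I = -3 (I = (-16 + 1) + 12 = -15 + 12 = -3)
p = 841 (p = (-3 + 2*4²)² = (-3 + 2*16)² = (-3 + 32)² = 29² = 841)
2575/p = 2575/841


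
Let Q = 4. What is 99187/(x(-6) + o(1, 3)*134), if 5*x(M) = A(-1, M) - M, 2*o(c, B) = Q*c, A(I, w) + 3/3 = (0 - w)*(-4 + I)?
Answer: 99187/263 ≈ 377.14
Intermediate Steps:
A(I, w) = -1 - w*(-4 + I) (A(I, w) = -1 + (0 - w)*(-4 + I) = -1 + (-w)*(-4 + I) = -1 - w*(-4 + I))
o(c, B) = 2*c (o(c, B) = (4*c)/2 = 2*c)
x(M) = -1/5 + 4*M/5 (x(M) = ((-1 + 4*M - 1*(-1)*M) - M)/5 = ((-1 + 4*M + M) - M)/5 = ((-1 + 5*M) - M)/5 = (-1 + 4*M)/5 = -1/5 + 4*M/5)
99187/(x(-6) + o(1, 3)*134) = 99187/((-1/5 + (4/5)*(-6)) + (2*1)*134) = 99187/((-1/5 - 24/5) + 2*134) = 99187/(-5 + 268) = 99187/263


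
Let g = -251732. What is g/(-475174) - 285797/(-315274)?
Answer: 107583929123/74905003838 ≈ 1.4363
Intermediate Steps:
g/(-475174) - 285797/(-315274) = -251732/(-475174) - 285797/(-315274) = -251732*(-1/475174) - 285797*(-1/315274) = 125866/237587 + 285797/315274 = 107583929123/74905003838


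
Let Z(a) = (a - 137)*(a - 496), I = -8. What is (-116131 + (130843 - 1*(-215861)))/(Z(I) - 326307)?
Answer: -230573/253227 ≈ -0.91054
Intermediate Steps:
Z(a) = (-496 + a)*(-137 + a) (Z(a) = (-137 + a)*(-496 + a) = (-496 + a)*(-137 + a))
(-116131 + (130843 - 1*(-215861)))/(Z(I) - 326307) = (-116131 + (130843 - 1*(-215861)))/((67952 + (-8)² - 633*(-8)) - 326307) = (-116131 + (130843 + 215861))/((67952 + 64 + 5064) - 326307) = (-116131 + 346704)/(73080 - 326307) = 230573/(-253227) = 230573*(-1/253227) = -230573/253227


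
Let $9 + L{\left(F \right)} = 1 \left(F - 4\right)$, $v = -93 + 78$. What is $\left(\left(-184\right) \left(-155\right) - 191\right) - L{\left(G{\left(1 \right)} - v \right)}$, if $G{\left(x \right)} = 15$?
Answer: $28312$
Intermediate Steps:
$v = -15$
$L{\left(F \right)} = -13 + F$ ($L{\left(F \right)} = -9 + 1 \left(F - 4\right) = -9 + 1 \left(-4 + F\right) = -9 + \left(-4 + F\right) = -13 + F$)
$\left(\left(-184\right) \left(-155\right) - 191\right) - L{\left(G{\left(1 \right)} - v \right)} = \left(\left(-184\right) \left(-155\right) - 191\right) - \left(-13 + \left(15 - -15\right)\right) = \left(28520 - 191\right) - \left(-13 + \left(15 + 15\right)\right) = 28329 - \left(-13 + 30\right) = 28329 - 17 = 28312$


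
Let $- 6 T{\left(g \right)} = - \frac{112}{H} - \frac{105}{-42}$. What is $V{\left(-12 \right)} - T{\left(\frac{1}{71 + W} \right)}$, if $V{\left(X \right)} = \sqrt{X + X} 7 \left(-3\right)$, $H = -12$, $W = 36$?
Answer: $\frac{71}{36} - 42 i \sqrt{6} \approx 1.9722 - 102.88 i$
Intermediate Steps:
$V{\left(X \right)} = - 21 \sqrt{2} \sqrt{X}$ ($V{\left(X \right)} = \sqrt{2 X} 7 \left(-3\right) = \sqrt{2} \sqrt{X} 7 \left(-3\right) = 7 \sqrt{2} \sqrt{X} \left(-3\right) = - 21 \sqrt{2} \sqrt{X}$)
$T{\left(g \right)} = - \frac{71}{36}$ ($T{\left(g \right)} = - \frac{- \frac{112}{-12} - \frac{105}{-42}}{6} = - \frac{\left(-112\right) \left(- \frac{1}{12}\right) - - \frac{5}{2}}{6} = - \frac{\frac{28}{3} + \frac{5}{2}}{6} = \left(- \frac{1}{6}\right) \frac{71}{6} = - \frac{71}{36}$)
$V{\left(-12 \right)} - T{\left(\frac{1}{71 + W} \right)} = - 21 \sqrt{2} \sqrt{-12} - - \frac{71}{36} = - 21 \sqrt{2} \cdot 2 i \sqrt{3} + \frac{71}{36} = - 42 i \sqrt{6} + \frac{71}{36} = \frac{71}{36} - 42 i \sqrt{6}$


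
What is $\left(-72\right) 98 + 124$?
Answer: $-6932$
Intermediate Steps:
$\left(-72\right) 98 + 124 = -7056 + 124 = -6932$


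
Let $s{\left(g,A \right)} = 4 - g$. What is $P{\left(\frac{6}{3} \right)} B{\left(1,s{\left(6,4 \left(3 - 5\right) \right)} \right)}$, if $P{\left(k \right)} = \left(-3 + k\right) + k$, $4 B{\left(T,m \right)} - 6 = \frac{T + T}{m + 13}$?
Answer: $\frac{17}{11} \approx 1.5455$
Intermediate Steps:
$B{\left(T,m \right)} = \frac{3}{2} + \frac{T}{2 \left(13 + m\right)}$ ($B{\left(T,m \right)} = \frac{3}{2} + \frac{\left(T + T\right) \frac{1}{m + 13}}{4} = \frac{3}{2} + \frac{2 T \frac{1}{13 + m}}{4} = \frac{3}{2} + \frac{T}{2 \left(13 + m\right)}$)
$P{\left(k \right)} = -3 + 2 k$
$P{\left(\frac{6}{3} \right)} B{\left(1,s{\left(6,4 \left(3 - 5\right) \right)} \right)} = \left(-3 + 2 \cdot \frac{6}{3}\right) \frac{39 + 1 + 3 \left(4 - 6\right)}{2 \left(13 + \left(4 - 6\right)\right)} = \left(-3 + 2 \cdot 6 \cdot \frac{1}{3}\right) \frac{39 + 1 + 3 \left(4 - 6\right)}{2 \left(13 + \left(4 - 6\right)\right)} = \left(-3 + 2 \cdot 2\right) \frac{39 + 1 + 3 \left(-2\right)}{2 \left(13 - 2\right)} = \left(-3 + 4\right) \frac{39 + 1 - 6}{2 \cdot 11} = 1 \cdot \frac{1}{2} \cdot \frac{1}{11} \cdot 34 = 1 \cdot \frac{17}{11} = \frac{17}{11}$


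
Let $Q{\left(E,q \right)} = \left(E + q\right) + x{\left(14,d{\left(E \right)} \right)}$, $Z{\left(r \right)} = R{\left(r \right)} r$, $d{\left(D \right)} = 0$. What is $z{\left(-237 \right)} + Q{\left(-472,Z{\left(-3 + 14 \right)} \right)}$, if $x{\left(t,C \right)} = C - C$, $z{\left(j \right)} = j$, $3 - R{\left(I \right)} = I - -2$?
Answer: $-819$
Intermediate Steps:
$R{\left(I \right)} = 1 - I$ ($R{\left(I \right)} = 3 - \left(I - -2\right) = 3 - \left(I + 2\right) = 3 - \left(2 + I\right) = 1 - I$)
$x{\left(t,C \right)} = 0$
$Z{\left(r \right)} = r \left(1 - r\right)$ ($Z{\left(r \right)} = \left(1 - r\right) r = r \left(1 - r\right)$)
$Q{\left(E,q \right)} = E + q$ ($Q{\left(E,q \right)} = \left(E + q\right) + 0 = E + q$)
$z{\left(-237 \right)} + Q{\left(-472,Z{\left(-3 + 14 \right)} \right)} = -237 - \left(472 - \left(-3 + 14\right) \left(1 - \left(-3 + 14\right)\right)\right) = -237 - \left(472 - 11 \left(1 - 11\right)\right) = -237 + \left(-472 + 11 \left(-10\right)\right) = -237 - 582 = -819$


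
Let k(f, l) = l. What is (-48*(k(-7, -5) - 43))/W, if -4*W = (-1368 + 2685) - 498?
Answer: -1024/91 ≈ -11.253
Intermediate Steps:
W = -819/4 (W = -((-1368 + 2685) - 498)/4 = -(1317 - 498)/4 = -¼*819 = -819/4 ≈ -204.75)
(-48*(k(-7, -5) - 43))/W = (-48*(-5 - 43))/(-819/4) = -48*(-48)*(-4/819) = 2304*(-4/819) = -1024/91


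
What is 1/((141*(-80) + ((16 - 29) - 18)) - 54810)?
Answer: -1/66121 ≈ -1.5124e-5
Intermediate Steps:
1/((141*(-80) + ((16 - 29) - 18)) - 54810) = 1/((-11280 + (-13 - 18)) - 54810) = 1/((-11280 - 31) - 54810) = 1/(-11311 - 54810) = 1/(-66121) = -1/66121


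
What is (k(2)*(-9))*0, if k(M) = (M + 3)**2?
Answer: 0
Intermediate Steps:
k(M) = (3 + M)**2
(k(2)*(-9))*0 = ((3 + 2)**2*(-9))*0 = (5**2*(-9))*0 = (25*(-9))*0 = -225*0 = 0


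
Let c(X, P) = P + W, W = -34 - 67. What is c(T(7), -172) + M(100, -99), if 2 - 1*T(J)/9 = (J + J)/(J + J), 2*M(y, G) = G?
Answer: -645/2 ≈ -322.50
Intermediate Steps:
M(y, G) = G/2
W = -101
T(J) = 9 (T(J) = 18 - 9*(J + J)/(J + J) = 18 - 9*2*J/(2*J) = 18 - 9*2*J*1/(2*J) = 18 - 9*1 = 18 - 9 = 9)
c(X, P) = -101 + P (c(X, P) = P - 101 = -101 + P)
c(T(7), -172) + M(100, -99) = (-101 - 172) + (½)*(-99) = -273 - 99/2 = -645/2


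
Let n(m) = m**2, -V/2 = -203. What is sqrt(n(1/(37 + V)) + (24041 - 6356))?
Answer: sqrt(3470663566)/443 ≈ 132.98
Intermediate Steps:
V = 406 (V = -2*(-203) = 406)
sqrt(n(1/(37 + V)) + (24041 - 6356)) = sqrt((1/(37 + 406))**2 + (24041 - 6356)) = sqrt((1/443)**2 + 17685) = sqrt(1/196249 + 17685) = sqrt(3470663566/196249) = sqrt(3470663566)/443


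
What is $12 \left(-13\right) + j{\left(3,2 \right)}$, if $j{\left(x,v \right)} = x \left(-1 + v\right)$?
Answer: $-153$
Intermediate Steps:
$12 \left(-13\right) + j{\left(3,2 \right)} = 12 \left(-13\right) + 3 \left(-1 + 2\right) = -156 + 3 \cdot 1 = -156 + 3 = -153$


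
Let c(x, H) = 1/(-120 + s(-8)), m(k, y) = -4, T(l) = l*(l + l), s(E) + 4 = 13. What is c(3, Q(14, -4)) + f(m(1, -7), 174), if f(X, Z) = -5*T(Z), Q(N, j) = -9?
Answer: -33606361/111 ≈ -3.0276e+5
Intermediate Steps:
s(E) = 9 (s(E) = -4 + 13 = 9)
T(l) = 2*l² (T(l) = l*(2*l) = 2*l²)
c(x, H) = -1/111 (c(x, H) = 1/(-120 + 9) = 1/(-111) = -1/111)
f(X, Z) = -10*Z²
c(3, Q(14, -4)) + f(m(1, -7), 174) = -1/111 - 10*174² = -1/111 - 10*30276 = -1/111 - 302760 = -33606361/111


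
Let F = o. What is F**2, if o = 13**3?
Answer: 4826809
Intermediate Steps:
o = 2197
F = 2197
F**2 = 2197**2 = 4826809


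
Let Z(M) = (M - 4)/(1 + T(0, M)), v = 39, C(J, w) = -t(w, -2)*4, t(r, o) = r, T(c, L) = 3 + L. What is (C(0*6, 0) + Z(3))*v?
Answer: -39/7 ≈ -5.5714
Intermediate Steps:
C(J, w) = -4*w (C(J, w) = -w*4 = -4*w)
Z(M) = (-4 + M)/(4 + M) (Z(M) = (M - 4)/(1 + (3 + M)) = (-4 + M)/(4 + M))
(C(0*6, 0) + Z(3))*v = (-4*0 + (-4 + 3)/(4 + 3))*39 = (0 - 1/7)*39 = (0 + (⅐)*(-1))*39 = (0 - ⅐)*39 = -⅐*39 = -39/7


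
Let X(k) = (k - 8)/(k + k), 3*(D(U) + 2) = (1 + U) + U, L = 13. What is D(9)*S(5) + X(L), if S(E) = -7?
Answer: -2351/78 ≈ -30.141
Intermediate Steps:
D(U) = -5/3 + 2*U/3 (D(U) = -2 + ((1 + U) + U)/3 = -2 + (1 + 2*U)/3 = -2 + (⅓ + 2*U/3) = -5/3 + 2*U/3)
X(k) = (-8 + k)/(2*k) (X(k) = (-8 + k)/((2*k)) = (-8 + k)*(1/(2*k)) = (-8 + k)/(2*k))
D(9)*S(5) + X(L) = (-5/3 + (⅔)*9)*(-7) + (½)*(-8 + 13)/13 = (-5/3 + 6)*(-7) + (½)*(1/13)*5 = (13/3)*(-7) + 5/26 = -91/3 + 5/26 = -2351/78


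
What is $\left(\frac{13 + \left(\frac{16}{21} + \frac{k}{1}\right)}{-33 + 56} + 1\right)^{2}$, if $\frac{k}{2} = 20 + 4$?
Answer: $\frac{3168400}{233289} \approx 13.581$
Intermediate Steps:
$k = 48$ ($k = 2 \left(20 + 4\right) = 2 \cdot 24 = 48$)
$\left(\frac{13 + \left(\frac{16}{21} + \frac{k}{1}\right)}{-33 + 56} + 1\right)^{2} = \left(\frac{13 + \left(\frac{16}{21} + \frac{48}{1}\right)}{-33 + 56} + 1\right)^{2} = \left(\frac{13 + \left(16 \cdot \frac{1}{21} + 48 \cdot 1\right)}{23} + 1\right)^{2} = \left(\left(13 + \left(\frac{16}{21} + 48\right)\right) \frac{1}{23} + 1\right)^{2} = \left(\left(13 + \frac{1024}{21}\right) \frac{1}{23} + 1\right)^{2} = \left(\frac{1297}{21} \cdot \frac{1}{23} + 1\right)^{2} = \left(\frac{1297}{483} + 1\right)^{2} = \left(\frac{1780}{483}\right)^{2} = \frac{3168400}{233289}$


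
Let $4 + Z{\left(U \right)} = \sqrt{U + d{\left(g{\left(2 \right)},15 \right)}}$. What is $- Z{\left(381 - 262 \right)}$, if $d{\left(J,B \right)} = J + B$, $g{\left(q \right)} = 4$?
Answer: $4 - \sqrt{138} \approx -7.7473$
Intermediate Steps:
$d{\left(J,B \right)} = B + J$
$Z{\left(U \right)} = -4 + \sqrt{19 + U}$ ($Z{\left(U \right)} = -4 + \sqrt{U + \left(15 + 4\right)} = -4 + \sqrt{U + 19} = -4 + \sqrt{19 + U}$)
$- Z{\left(381 - 262 \right)} = - (-4 + \sqrt{19 + \left(381 - 262\right)}) = - (-4 + \sqrt{19 + 119}) = - (-4 + \sqrt{138}) = 4 - \sqrt{138}$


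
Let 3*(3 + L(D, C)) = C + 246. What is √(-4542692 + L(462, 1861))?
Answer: I*√40877934/3 ≈ 2131.2*I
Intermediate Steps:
L(D, C) = 79 + C/3 (L(D, C) = -3 + (C + 246)/3 = -3 + (246 + C)/3 = -3 + (82 + C/3) = 79 + C/3)
√(-4542692 + L(462, 1861)) = √(-4542692 + (79 + (⅓)*1861)) = √(-4542692 + (79 + 1861/3)) = √(-4542692 + 2098/3) = √(-13625978/3) = I*√40877934/3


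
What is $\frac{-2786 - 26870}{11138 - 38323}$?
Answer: $\frac{29656}{27185} \approx 1.0909$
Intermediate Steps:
$\frac{-2786 - 26870}{11138 - 38323} = - \frac{29656}{-27185} = \left(-29656\right) \left(- \frac{1}{27185}\right) = \frac{29656}{27185}$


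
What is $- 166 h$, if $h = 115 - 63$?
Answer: $-8632$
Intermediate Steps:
$h = 52$ ($h = 115 - 63 = 52$)
$- 166 h = \left(-166\right) 52 = -8632$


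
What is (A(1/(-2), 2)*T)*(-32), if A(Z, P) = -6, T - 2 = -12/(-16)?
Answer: 528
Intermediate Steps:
T = 11/4 (T = 2 - 12/(-16) = 2 - 12*(-1/16) = 2 + ¾ = 11/4 ≈ 2.7500)
(A(1/(-2), 2)*T)*(-32) = -6*11/4*(-32) = -33/2*(-32) = 528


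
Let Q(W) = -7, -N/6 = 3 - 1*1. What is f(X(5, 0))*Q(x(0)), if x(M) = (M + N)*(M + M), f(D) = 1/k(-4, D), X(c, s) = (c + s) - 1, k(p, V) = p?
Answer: 7/4 ≈ 1.7500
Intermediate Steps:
X(c, s) = -1 + c + s
f(D) = -¼ (f(D) = 1/(-4) = -¼)
N = -12 (N = -6*(3 - 1*1) = -6*(3 - 1) = -6*2 = -12)
x(M) = 2*M*(-12 + M) (x(M) = (M - 12)*(M + M) = (-12 + M)*(2*M) = 2*M*(-12 + M))
f(X(5, 0))*Q(x(0)) = -¼*(-7) = 7/4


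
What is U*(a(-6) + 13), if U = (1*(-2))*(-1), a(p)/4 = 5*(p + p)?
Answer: -454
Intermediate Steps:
a(p) = 40*p (a(p) = 4*(5*(p + p)) = 4*(5*(2*p)) = 4*(10*p) = 40*p)
U = 2 (U = -2*(-1) = 2)
U*(a(-6) + 13) = 2*(40*(-6) + 13) = 2*(-240 + 13) = 2*(-227) = -454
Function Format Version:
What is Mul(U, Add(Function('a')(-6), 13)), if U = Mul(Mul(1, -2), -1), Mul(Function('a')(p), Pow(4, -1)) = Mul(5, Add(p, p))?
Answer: -454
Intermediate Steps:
Function('a')(p) = Mul(40, p) (Function('a')(p) = Mul(4, Mul(5, Add(p, p))) = Mul(4, Mul(5, Mul(2, p))) = Mul(4, Mul(10, p)) = Mul(40, p))
U = 2 (U = Mul(-2, -1) = 2)
Mul(U, Add(Function('a')(-6), 13)) = Mul(2, Add(Mul(40, -6), 13)) = Mul(2, Add(-240, 13)) = Mul(2, -227) = -454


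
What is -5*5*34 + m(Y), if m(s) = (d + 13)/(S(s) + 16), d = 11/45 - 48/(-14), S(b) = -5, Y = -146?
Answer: -2939998/3465 ≈ -848.48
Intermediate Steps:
d = 1157/315 (d = 11*(1/45) - 48*(-1/14) = 11/45 + 24/7 = 1157/315 ≈ 3.6730)
m(s) = 5252/3465 (m(s) = (1157/315 + 13)/(-5 + 16) = (5252/315)/11 = (5252/315)*(1/11) = 5252/3465)
-5*5*34 + m(Y) = -5*5*34 + 5252/3465 = -1*25*34 + 5252/3465 = -25*34 + 5252/3465 = -850 + 5252/3465 = -2939998/3465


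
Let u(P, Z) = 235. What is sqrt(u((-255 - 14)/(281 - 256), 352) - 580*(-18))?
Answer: 5*sqrt(427) ≈ 103.32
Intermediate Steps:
sqrt(u((-255 - 14)/(281 - 256), 352) - 580*(-18)) = sqrt(235 - 580*(-18)) = sqrt(235 + 10440) = sqrt(10675) = 5*sqrt(427)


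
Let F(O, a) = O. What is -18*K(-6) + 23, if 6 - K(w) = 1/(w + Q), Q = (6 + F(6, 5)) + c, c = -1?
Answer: -407/5 ≈ -81.400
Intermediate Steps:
Q = 11 (Q = (6 + 6) - 1 = 12 - 1 = 11)
K(w) = 6 - 1/(11 + w) (K(w) = 6 - 1/(w + 11) = 6 - 1/(11 + w))
-18*K(-6) + 23 = -18*(65 + 6*(-6))/(11 - 6) + 23 = -18*(65 - 36)/5 + 23 = -18*29/5 + 23 = -522/5 + 23 = -407/5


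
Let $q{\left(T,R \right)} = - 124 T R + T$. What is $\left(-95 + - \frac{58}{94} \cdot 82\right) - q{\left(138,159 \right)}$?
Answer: $\frac{127864647}{47} \approx 2.7205 \cdot 10^{6}$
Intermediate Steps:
$q{\left(T,R \right)} = T - 124 R T$ ($q{\left(T,R \right)} = - 124 R T + T = T - 124 R T$)
$\left(-95 + - \frac{58}{94} \cdot 82\right) - q{\left(138,159 \right)} = \left(-95 + - \frac{58}{94} \cdot 82\right) - 138 \left(1 - 19716\right) = \left(-95 + \left(-58\right) \frac{1}{94} \cdot 82\right) - 138 \left(1 - 19716\right) = \left(-95 - \frac{2378}{47}\right) - 138 \left(-19715\right) = \left(-95 - \frac{2378}{47}\right) - -2720670 = - \frac{6843}{47} + 2720670 = \frac{127864647}{47}$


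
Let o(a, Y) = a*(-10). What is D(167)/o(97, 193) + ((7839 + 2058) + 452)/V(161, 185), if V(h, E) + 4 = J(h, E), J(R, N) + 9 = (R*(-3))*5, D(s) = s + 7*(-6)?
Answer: -1034203/235516 ≈ -4.3912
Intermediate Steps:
D(s) = -42 + s (D(s) = s - 42 = -42 + s)
o(a, Y) = -10*a
J(R, N) = -9 - 15*R (J(R, N) = -9 + (R*(-3))*5 = -9 - 3*R*5 = -9 - 15*R)
V(h, E) = -13 - 15*h (V(h, E) = -4 + (-9 - 15*h) = -13 - 15*h)
D(167)/o(97, 193) + ((7839 + 2058) + 452)/V(161, 185) = (-42 + 167)/((-10*97)) + ((7839 + 2058) + 452)/(-13 - 15*161) = 125/(-970) + (9897 + 452)/(-13 - 2415) = 125*(-1/970) + 10349/(-2428) = -25/194 + 10349*(-1/2428) = -25/194 - 10349/2428 = -1034203/235516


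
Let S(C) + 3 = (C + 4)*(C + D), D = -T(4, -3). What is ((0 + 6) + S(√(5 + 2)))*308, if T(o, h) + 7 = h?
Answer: 15400 + 4312*√7 ≈ 26808.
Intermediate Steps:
T(o, h) = -7 + h
D = 10 (D = -(-7 - 3) = -1*(-10) = 10)
S(C) = -3 + (4 + C)*(10 + C) (S(C) = -3 + (C + 4)*(C + 10) = -3 + (4 + C)*(10 + C))
((0 + 6) + S(√(5 + 2)))*308 = ((0 + 6) + (37 + (√(5 + 2))² + 14*√(5 + 2)))*308 = (6 + (37 + (√7)² + 14*√7))*308 = (6 + (37 + 7 + 14*√7))*308 = (6 + (44 + 14*√7))*308 = (50 + 14*√7)*308 = 15400 + 4312*√7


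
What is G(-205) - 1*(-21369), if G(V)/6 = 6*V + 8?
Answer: 14037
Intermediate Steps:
G(V) = 48 + 36*V (G(V) = 6*(6*V + 8) = 6*(8 + 6*V) = 48 + 36*V)
G(-205) - 1*(-21369) = (48 + 36*(-205)) - 1*(-21369) = (48 - 7380) + 21369 = -7332 + 21369 = 14037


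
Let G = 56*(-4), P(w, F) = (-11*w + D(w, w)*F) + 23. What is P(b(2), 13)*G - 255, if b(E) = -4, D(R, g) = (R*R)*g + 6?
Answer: 153633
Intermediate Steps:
D(R, g) = 6 + g*R² (D(R, g) = R²*g + 6 = g*R² + 6 = 6 + g*R²)
P(w, F) = 23 - 11*w + F*(6 + w³) (P(w, F) = (-11*w + (6 + w*w²)*F) + 23 = (-11*w + (6 + w³)*F) + 23 = (-11*w + F*(6 + w³)) + 23 = 23 - 11*w + F*(6 + w³))
G = -224
P(b(2), 13)*G - 255 = (23 - 11*(-4) + 13*(6 + (-4)³))*(-224) - 255 = (23 + 44 + 13*(6 - 64))*(-224) - 255 = (23 + 44 + 13*(-58))*(-224) - 255 = (23 + 44 - 754)*(-224) - 255 = -687*(-224) - 255 = 153888 - 255 = 153633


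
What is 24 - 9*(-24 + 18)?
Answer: 78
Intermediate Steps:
24 - 9*(-24 + 18) = 24 - 9*(-6) = 24 + 54 = 78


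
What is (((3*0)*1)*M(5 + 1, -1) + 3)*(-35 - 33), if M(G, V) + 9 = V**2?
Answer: -204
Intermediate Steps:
M(G, V) = -9 + V**2
(((3*0)*1)*M(5 + 1, -1) + 3)*(-35 - 33) = (((3*0)*1)*(-9 + (-1)**2) + 3)*(-35 - 33) = ((0*1)*(-9 + 1) + 3)*(-68) = (0*(-8) + 3)*(-68) = (0 + 3)*(-68) = 3*(-68) = -204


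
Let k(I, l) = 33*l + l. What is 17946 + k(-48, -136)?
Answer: 13322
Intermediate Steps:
k(I, l) = 34*l
17946 + k(-48, -136) = 17946 + 34*(-136) = 17946 - 4624 = 13322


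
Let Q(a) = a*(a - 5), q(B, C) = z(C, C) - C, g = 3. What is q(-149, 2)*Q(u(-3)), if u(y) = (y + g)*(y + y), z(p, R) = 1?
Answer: 0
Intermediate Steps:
q(B, C) = 1 - C
u(y) = 2*y*(3 + y) (u(y) = (y + 3)*(y + y) = (3 + y)*(2*y) = 2*y*(3 + y))
Q(a) = a*(-5 + a)
q(-149, 2)*Q(u(-3)) = (1 - 1*2)*((2*(-3)*(3 - 3))*(-5 + 2*(-3)*(3 - 3))) = (1 - 2)*((2*(-3)*0)*(-5 + 2*(-3)*0)) = -0*(-5 + 0) = -0*(-5) = -1*0 = 0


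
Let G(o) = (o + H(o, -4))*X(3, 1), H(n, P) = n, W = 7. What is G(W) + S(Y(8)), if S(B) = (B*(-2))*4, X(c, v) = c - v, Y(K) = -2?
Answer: 44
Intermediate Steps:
G(o) = 4*o (G(o) = (o + o)*(3 - 1*1) = (2*o)*(3 - 1) = (2*o)*2 = 4*o)
S(B) = -8*B (S(B) = -2*B*4 = -8*B)
G(W) + S(Y(8)) = 4*7 - 8*(-2) = 28 + 16 = 44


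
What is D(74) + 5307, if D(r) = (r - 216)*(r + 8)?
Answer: -6337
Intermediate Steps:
D(r) = (-216 + r)*(8 + r)
D(74) + 5307 = (-1728 + 74² - 208*74) + 5307 = (-1728 + 5476 - 15392) + 5307 = -11644 + 5307 = -6337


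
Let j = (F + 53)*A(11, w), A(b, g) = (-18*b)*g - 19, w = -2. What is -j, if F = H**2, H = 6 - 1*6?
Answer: -19981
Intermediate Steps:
H = 0 (H = 6 - 6 = 0)
A(b, g) = -19 - 18*b*g (A(b, g) = -18*b*g - 19 = -19 - 18*b*g)
F = 0 (F = 0**2 = 0)
j = 19981 (j = (0 + 53)*(-19 - 18*11*(-2)) = 53*(-19 + 396) = 53*377 = 19981)
-j = -1*19981 = -19981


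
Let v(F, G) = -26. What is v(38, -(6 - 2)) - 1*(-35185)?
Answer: 35159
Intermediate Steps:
v(38, -(6 - 2)) - 1*(-35185) = -26 - 1*(-35185) = -26 + 35185 = 35159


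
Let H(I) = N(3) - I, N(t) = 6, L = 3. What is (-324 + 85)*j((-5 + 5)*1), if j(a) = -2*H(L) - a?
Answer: 1434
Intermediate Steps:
H(I) = 6 - I
j(a) = -6 - a (j(a) = -2*(6 - 1*3) - a = -2*(6 - 3) - a = -2*3 - a = -6 - a)
(-324 + 85)*j((-5 + 5)*1) = (-324 + 85)*(-6 - (-5 + 5)) = -239*(-6 - 0) = -239*(-6 - 1*0) = -239*(-6 + 0) = -239*(-6) = 1434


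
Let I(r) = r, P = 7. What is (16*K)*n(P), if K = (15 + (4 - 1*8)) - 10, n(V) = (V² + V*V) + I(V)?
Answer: 1680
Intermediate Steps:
n(V) = V + 2*V² (n(V) = (V² + V*V) + V = (V² + V²) + V = 2*V² + V = V + 2*V²)
K = 1 (K = (15 + (4 - 8)) - 10 = (15 - 4) - 10 = 11 - 10 = 1)
(16*K)*n(P) = (16*1)*(7*(1 + 2*7)) = 16*(7*(1 + 14)) = 16*(7*15) = 16*105 = 1680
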